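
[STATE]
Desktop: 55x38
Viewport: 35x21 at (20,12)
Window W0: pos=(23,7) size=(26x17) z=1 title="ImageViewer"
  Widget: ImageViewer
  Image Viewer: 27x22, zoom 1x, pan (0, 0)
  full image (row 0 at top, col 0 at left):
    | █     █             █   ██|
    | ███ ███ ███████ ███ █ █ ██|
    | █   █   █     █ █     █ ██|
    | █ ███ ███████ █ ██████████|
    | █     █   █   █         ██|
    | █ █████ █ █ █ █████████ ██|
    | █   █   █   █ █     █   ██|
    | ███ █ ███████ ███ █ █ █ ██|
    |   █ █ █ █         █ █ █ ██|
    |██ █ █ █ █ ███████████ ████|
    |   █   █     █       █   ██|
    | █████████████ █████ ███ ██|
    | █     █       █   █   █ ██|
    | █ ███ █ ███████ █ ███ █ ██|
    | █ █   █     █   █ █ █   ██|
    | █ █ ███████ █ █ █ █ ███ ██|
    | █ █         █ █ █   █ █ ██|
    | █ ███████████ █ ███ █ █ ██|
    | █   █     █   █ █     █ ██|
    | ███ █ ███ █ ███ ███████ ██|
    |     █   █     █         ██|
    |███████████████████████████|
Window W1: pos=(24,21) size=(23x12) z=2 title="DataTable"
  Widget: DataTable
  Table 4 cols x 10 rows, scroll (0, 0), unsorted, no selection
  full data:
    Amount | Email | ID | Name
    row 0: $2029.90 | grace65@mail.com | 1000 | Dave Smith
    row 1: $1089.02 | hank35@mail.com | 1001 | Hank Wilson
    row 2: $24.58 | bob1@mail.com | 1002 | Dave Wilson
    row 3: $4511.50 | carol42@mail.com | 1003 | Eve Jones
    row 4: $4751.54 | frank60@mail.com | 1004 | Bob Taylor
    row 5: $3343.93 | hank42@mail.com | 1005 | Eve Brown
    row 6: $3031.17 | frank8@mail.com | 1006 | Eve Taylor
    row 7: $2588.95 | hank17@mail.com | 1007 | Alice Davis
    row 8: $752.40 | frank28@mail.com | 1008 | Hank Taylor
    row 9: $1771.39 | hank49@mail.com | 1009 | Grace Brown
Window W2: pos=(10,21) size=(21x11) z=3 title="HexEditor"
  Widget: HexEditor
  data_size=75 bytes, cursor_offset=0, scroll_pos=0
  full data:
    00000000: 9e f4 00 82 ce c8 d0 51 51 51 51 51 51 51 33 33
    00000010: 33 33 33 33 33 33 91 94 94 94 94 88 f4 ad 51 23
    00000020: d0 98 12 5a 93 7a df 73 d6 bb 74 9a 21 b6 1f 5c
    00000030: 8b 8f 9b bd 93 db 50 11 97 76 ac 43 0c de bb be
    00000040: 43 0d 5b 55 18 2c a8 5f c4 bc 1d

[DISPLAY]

   ┃ █   █   █     █ █     █┃      
   ┃ █ ███ ███████ █ ███████┃      
   ┃ █     █   █   █        ┃      
   ┃ █ █████ █ █ █ █████████┃      
   ┃ █   █   █   █ █     █  ┃      
   ┃ ███ █ ███████ ███ █ █ █┃      
   ┃   █ █ █ █         █ █ █┃      
   ┃██ █ █ █ █ ███████████ █┃      
   ┃   █   █     █       █  ┃      
━━━━━━━━━━┓━━━━━━━━━━━━━━━┓█┃      
r         ┃able           ┃█┃      
──────────┨───────────────┨━┛      
 9E f4 00 ┃  │Email       ┃        
 33 33 33 ┃──┼────────────┃        
 d0 98 12 ┃90│grace65@mail┃        
 8b 8f 9b ┃02│hank35@mail.┃        
 43 0d 5b ┃  │bob1@mail.co┃        
          ┃50│carol42@mail┃        
          ┃54│frank60@mail┃        
━━━━━━━━━━┛93│hank42@mail.┃        
    ┗━━━━━━━━━━━━━━━━━━━━━┛        


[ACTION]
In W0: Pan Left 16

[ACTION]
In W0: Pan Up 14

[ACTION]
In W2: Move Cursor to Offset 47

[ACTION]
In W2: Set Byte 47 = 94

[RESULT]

   ┃ █   █   █     █ █     █┃      
   ┃ █ ███ ███████ █ ███████┃      
   ┃ █     █   █   █        ┃      
   ┃ █ █████ █ █ █ █████████┃      
   ┃ █   █   █   █ █     █  ┃      
   ┃ ███ █ ███████ ███ █ █ █┃      
   ┃   █ █ █ █         █ █ █┃      
   ┃██ █ █ █ █ ███████████ █┃      
   ┃   █   █     █       █  ┃      
━━━━━━━━━━┓━━━━━━━━━━━━━━━┓█┃      
r         ┃able           ┃█┃      
──────────┨───────────────┨━┛      
 9e f4 00 ┃  │Email       ┃        
 33 33 33 ┃──┼────────────┃        
 d0 98 12 ┃90│grace65@mail┃        
 8b 8f 9b ┃02│hank35@mail.┃        
 43 0d 5b ┃  │bob1@mail.co┃        
          ┃50│carol42@mail┃        
          ┃54│frank60@mail┃        
━━━━━━━━━━┛93│hank42@mail.┃        
    ┗━━━━━━━━━━━━━━━━━━━━━┛        


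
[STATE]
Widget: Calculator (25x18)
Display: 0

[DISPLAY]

                        0
┌───┬───┬───┬───┐        
│ 7 │ 8 │ 9 │ ÷ │        
├───┼───┼───┼───┤        
│ 4 │ 5 │ 6 │ × │        
├───┼───┼───┼───┤        
│ 1 │ 2 │ 3 │ - │        
├───┼───┼───┼───┤        
│ 0 │ . │ = │ + │        
├───┼───┼───┼───┤        
│ C │ MC│ MR│ M+│        
└───┴───┴───┴───┘        
                         
                         
                         
                         
                         
                         


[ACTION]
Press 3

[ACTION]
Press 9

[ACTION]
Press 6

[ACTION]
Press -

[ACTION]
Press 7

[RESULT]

                        7
┌───┬───┬───┬───┐        
│ 7 │ 8 │ 9 │ ÷ │        
├───┼───┼───┼───┤        
│ 4 │ 5 │ 6 │ × │        
├───┼───┼───┼───┤        
│ 1 │ 2 │ 3 │ - │        
├───┼───┼───┼───┤        
│ 0 │ . │ = │ + │        
├───┼───┼───┼───┤        
│ C │ MC│ MR│ M+│        
└───┴───┴───┴───┘        
                         
                         
                         
                         
                         
                         


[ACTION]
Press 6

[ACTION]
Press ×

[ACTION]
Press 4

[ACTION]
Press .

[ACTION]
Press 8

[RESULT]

                      4.8
┌───┬───┬───┬───┐        
│ 7 │ 8 │ 9 │ ÷ │        
├───┼───┼───┼───┤        
│ 4 │ 5 │ 6 │ × │        
├───┼───┼───┼───┤        
│ 1 │ 2 │ 3 │ - │        
├───┼───┼───┼───┤        
│ 0 │ . │ = │ + │        
├───┼───┼───┼───┤        
│ C │ MC│ MR│ M+│        
└───┴───┴───┴───┘        
                         
                         
                         
                         
                         
                         


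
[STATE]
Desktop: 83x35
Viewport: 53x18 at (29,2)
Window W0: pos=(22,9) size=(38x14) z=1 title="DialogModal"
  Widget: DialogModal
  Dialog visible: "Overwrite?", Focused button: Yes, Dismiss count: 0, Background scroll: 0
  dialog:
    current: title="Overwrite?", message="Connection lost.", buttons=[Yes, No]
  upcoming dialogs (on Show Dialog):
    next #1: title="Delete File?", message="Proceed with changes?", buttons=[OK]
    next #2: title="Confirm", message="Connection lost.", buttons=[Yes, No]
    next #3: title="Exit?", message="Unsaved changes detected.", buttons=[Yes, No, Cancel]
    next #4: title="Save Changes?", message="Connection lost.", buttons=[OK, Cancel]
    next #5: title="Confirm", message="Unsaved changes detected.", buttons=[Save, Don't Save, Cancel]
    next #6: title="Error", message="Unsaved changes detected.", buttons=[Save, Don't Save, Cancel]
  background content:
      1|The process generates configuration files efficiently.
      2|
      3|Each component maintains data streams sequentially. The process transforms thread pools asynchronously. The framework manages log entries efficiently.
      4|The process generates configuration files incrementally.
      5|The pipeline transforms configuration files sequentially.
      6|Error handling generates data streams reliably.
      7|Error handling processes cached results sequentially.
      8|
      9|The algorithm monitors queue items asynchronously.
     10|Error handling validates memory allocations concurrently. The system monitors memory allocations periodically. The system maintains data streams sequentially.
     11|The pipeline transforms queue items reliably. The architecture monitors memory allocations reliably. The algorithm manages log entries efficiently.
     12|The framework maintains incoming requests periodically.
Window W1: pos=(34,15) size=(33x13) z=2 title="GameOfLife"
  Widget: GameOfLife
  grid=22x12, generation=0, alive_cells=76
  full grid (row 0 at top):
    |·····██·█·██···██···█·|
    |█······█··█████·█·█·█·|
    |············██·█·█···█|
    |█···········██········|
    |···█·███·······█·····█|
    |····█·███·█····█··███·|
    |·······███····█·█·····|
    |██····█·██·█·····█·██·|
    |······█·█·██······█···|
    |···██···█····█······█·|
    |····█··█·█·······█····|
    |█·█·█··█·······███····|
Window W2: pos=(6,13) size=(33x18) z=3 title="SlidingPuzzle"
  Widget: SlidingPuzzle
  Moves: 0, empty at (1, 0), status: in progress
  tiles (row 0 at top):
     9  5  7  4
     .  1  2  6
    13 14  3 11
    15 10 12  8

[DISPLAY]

                                                     
                                                     
                                                     
                                                     
                                                     
                                                     
                                                     
━━━━━━━━━━━━━━━━━━━━━━━━━━━━━━┓                      
gModal                        ┃                      
──────────────────────────────┨                      
ocess generates configuration ┃                      
━━━━━━━━━┓                    ┃                      
         ┃───────────┐a stream┃                      
─────────┨━━━━━━━━━━━━━━━━━━━━━━━━━━━┓               
         ┃eOfLife                    ┃               
         ┃───────────────────────────┨               
         ┃ 0                         ┃               
         ┃········██·█·█···█         ┃               


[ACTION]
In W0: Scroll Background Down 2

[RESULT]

                                                     
                                                     
                                                     
                                                     
                                                     
                                                     
                                                     
━━━━━━━━━━━━━━━━━━━━━━━━━━━━━━┓                      
gModal                        ┃                      
──────────────────────────────┨                      
omponent maintains data stream┃                      
━━━━━━━━━┓rates configuration ┃                      
         ┃───────────┐iguratio┃                      
─────────┨━━━━━━━━━━━━━━━━━━━━━━━━━━━┓               
         ┃eOfLife                    ┃               
         ┃───────────────────────────┨               
         ┃ 0                         ┃               
         ┃········██·█·█···█         ┃               


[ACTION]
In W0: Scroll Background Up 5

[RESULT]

                                                     
                                                     
                                                     
                                                     
                                                     
                                                     
                                                     
━━━━━━━━━━━━━━━━━━━━━━━━━━━━━━┓                      
gModal                        ┃                      
──────────────────────────────┨                      
ocess generates configuration ┃                      
━━━━━━━━━┓                    ┃                      
         ┃───────────┐a stream┃                      
─────────┨━━━━━━━━━━━━━━━━━━━━━━━━━━━┓               
         ┃eOfLife                    ┃               
         ┃───────────────────────────┨               
         ┃ 0                         ┃               
         ┃········██·█·█···█         ┃               


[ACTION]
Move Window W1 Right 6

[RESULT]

                                                     
                                                     
                                                     
                                                     
                                                     
                                                     
                                                     
━━━━━━━━━━━━━━━━━━━━━━━━━━━━━━┓                      
gModal                        ┃                      
──────────────────────────────┨                      
ocess generates configuration ┃                      
━━━━━━━━━┓                    ┃                      
         ┃───────────┐a stream┃                      
─────────┨r┏━━━━━━━━━━━━━━━━━━━━━━━━━━━━━━━┓         
         ┃t┃ GameOfLife                    ┃         
         ┃s┠───────────────────────────────┨         
         ┃─┃Gen: 0                         ┃         
         ┃ ┃············██·█·█···█         ┃         


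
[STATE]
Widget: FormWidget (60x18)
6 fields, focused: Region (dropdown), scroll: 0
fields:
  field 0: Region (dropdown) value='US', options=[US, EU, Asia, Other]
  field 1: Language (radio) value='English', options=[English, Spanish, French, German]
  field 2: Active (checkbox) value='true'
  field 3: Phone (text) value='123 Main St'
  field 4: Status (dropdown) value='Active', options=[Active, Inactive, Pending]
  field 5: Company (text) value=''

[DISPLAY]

> Region:     [US                                         ▼]
  Language:   (●) English  ( ) Spanish  ( ) French  ( ) Germ
  Active:     [x]                                           
  Phone:      [123 Main St                                 ]
  Status:     [Active                                     ▼]
  Company:    [                                            ]
                                                            
                                                            
                                                            
                                                            
                                                            
                                                            
                                                            
                                                            
                                                            
                                                            
                                                            
                                                            


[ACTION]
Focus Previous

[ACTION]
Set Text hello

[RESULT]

  Region:     [US                                         ▼]
  Language:   (●) English  ( ) Spanish  ( ) French  ( ) Germ
  Active:     [x]                                           
  Phone:      [123 Main St                                 ]
  Status:     [Active                                     ▼]
> Company:    [hello                                       ]
                                                            
                                                            
                                                            
                                                            
                                                            
                                                            
                                                            
                                                            
                                                            
                                                            
                                                            
                                                            


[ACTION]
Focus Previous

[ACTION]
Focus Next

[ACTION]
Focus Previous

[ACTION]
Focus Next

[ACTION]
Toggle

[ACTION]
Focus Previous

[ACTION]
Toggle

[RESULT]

  Region:     [US                                         ▼]
  Language:   (●) English  ( ) Spanish  ( ) French  ( ) Germ
  Active:     [x]                                           
  Phone:      [123 Main St                                 ]
> Status:     [Active                                     ▼]
  Company:    [hello                                       ]
                                                            
                                                            
                                                            
                                                            
                                                            
                                                            
                                                            
                                                            
                                                            
                                                            
                                                            
                                                            


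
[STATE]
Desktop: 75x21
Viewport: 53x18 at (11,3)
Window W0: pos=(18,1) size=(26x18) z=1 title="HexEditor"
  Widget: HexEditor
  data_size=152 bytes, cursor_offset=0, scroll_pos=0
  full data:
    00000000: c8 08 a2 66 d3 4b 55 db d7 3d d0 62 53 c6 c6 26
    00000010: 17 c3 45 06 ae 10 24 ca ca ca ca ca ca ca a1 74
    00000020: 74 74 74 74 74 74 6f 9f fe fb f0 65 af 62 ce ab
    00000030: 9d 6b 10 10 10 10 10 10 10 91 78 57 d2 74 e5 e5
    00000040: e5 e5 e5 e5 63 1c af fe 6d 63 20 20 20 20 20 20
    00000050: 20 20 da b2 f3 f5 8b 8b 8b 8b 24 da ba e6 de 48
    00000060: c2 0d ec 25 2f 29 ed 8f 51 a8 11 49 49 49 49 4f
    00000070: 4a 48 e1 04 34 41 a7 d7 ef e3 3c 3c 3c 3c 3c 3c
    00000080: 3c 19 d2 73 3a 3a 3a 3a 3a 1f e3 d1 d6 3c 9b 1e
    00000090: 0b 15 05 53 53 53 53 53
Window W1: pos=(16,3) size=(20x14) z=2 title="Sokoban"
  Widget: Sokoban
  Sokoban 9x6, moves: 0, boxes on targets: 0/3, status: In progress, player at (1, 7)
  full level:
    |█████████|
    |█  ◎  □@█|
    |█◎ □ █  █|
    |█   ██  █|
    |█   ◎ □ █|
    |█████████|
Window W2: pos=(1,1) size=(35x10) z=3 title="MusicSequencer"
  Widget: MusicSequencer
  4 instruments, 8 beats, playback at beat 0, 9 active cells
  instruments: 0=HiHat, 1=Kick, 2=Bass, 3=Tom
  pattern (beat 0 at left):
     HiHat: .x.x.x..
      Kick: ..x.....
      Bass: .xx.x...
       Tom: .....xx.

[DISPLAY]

────────────────────────┨───────┨                    
34567                   ┃2 66 d3┃                    
█·█··                   ┃5 06 ae┃                    
·····                   ┃4 74 74┃                    
·█···                   ┃0 10 10┃                    
··██·                   ┃5 e5 63┃                    
                        ┃a b2 f3┃                    
━━━━━━━━━━━━━━━━━━━━━━━━┛c 25 2f┃                    
     ┃█████████         ┃1 04 34┃                    
     ┃Moves: 0  0/3     ┃2 73 3a┃                    
     ┃                  ┃5 53 53┃                    
     ┃                  ┃       ┃                    
     ┃                  ┃       ┃                    
     ┗━━━━━━━━━━━━━━━━━━┛       ┃                    
       ┃                        ┃                    
       ┗━━━━━━━━━━━━━━━━━━━━━━━━┛                    
                                                     
                                                     


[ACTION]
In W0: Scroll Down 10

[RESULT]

────────────────────────┨───────┨                    
34567                   ┃5 53 53┃                    
█·█··                   ┃       ┃                    
·····                   ┃       ┃                    
·█···                   ┃       ┃                    
··██·                   ┃       ┃                    
                        ┃       ┃                    
━━━━━━━━━━━━━━━━━━━━━━━━┛       ┃                    
     ┃█████████         ┃       ┃                    
     ┃Moves: 0  0/3     ┃       ┃                    
     ┃                  ┃       ┃                    
     ┃                  ┃       ┃                    
     ┃                  ┃       ┃                    
     ┗━━━━━━━━━━━━━━━━━━┛       ┃                    
       ┃                        ┃                    
       ┗━━━━━━━━━━━━━━━━━━━━━━━━┛                    
                                                     
                                                     


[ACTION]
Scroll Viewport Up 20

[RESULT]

                                                     
━━━━━━━━━━━━━━━━━━━━━━━━┓━━━━━━━┓                    
uencer                  ┃       ┃                    
────────────────────────┨───────┨                    
34567                   ┃5 53 53┃                    
█·█··                   ┃       ┃                    
·····                   ┃       ┃                    
·█···                   ┃       ┃                    
··██·                   ┃       ┃                    
                        ┃       ┃                    
━━━━━━━━━━━━━━━━━━━━━━━━┛       ┃                    
     ┃█████████         ┃       ┃                    
     ┃Moves: 0  0/3     ┃       ┃                    
     ┃                  ┃       ┃                    
     ┃                  ┃       ┃                    
     ┃                  ┃       ┃                    
     ┗━━━━━━━━━━━━━━━━━━┛       ┃                    
       ┃                        ┃                    


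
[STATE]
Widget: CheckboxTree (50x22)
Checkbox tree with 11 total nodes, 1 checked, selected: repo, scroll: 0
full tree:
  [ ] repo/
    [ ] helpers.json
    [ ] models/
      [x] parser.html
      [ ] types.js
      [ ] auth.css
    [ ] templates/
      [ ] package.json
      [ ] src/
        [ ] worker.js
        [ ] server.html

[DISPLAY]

>[-] repo/                                        
   [ ] helpers.json                               
   [-] models/                                    
     [x] parser.html                              
     [ ] types.js                                 
     [ ] auth.css                                 
   [ ] templates/                                 
     [ ] package.json                             
     [ ] src/                                     
       [ ] worker.js                              
       [ ] server.html                            
                                                  
                                                  
                                                  
                                                  
                                                  
                                                  
                                                  
                                                  
                                                  
                                                  
                                                  


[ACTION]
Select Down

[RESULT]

 [-] repo/                                        
>  [ ] helpers.json                               
   [-] models/                                    
     [x] parser.html                              
     [ ] types.js                                 
     [ ] auth.css                                 
   [ ] templates/                                 
     [ ] package.json                             
     [ ] src/                                     
       [ ] worker.js                              
       [ ] server.html                            
                                                  
                                                  
                                                  
                                                  
                                                  
                                                  
                                                  
                                                  
                                                  
                                                  
                                                  


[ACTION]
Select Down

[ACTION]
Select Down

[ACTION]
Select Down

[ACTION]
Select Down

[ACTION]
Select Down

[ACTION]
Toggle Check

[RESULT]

 [-] repo/                                        
   [ ] helpers.json                               
   [-] models/                                    
     [x] parser.html                              
     [ ] types.js                                 
     [ ] auth.css                                 
>  [x] templates/                                 
     [x] package.json                             
     [x] src/                                     
       [x] worker.js                              
       [x] server.html                            
                                                  
                                                  
                                                  
                                                  
                                                  
                                                  
                                                  
                                                  
                                                  
                                                  
                                                  


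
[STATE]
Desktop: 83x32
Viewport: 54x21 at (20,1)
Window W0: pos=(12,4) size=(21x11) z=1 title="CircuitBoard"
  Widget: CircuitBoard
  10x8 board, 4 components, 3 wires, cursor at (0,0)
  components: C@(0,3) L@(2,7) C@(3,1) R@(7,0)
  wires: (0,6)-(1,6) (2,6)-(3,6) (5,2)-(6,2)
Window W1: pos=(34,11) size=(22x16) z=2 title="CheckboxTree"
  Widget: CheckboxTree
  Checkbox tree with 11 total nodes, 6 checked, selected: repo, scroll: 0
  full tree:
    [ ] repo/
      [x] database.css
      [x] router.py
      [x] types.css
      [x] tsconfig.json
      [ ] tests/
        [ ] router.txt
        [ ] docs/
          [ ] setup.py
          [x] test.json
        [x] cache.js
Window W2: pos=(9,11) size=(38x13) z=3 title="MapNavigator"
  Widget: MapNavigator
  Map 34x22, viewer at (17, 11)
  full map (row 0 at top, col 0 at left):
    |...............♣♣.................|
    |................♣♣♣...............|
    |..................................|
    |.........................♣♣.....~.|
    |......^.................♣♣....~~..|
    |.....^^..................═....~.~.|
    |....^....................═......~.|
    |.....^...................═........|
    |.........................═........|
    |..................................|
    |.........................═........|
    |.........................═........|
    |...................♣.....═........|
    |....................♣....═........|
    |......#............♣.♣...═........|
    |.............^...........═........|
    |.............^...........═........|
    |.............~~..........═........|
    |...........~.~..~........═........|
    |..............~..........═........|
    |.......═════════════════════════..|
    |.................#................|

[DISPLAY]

                                                      
                                                      
                                                      
━━━━━━━━━━━━┓                                         
tBoard      ┃                                         
────────────┨                                         
2 3 4 5 6 7 ┃                                         
         C  ┃                                         
            ┃                                         
            ┃                                         
━━━━━━━━━━━━━━━━━━━━━━━━━━┓━━━━━━━━┓                  
tor                       ┃e       ┃                  
──────────────────────────┨────────┨                  
................═........ ┃        ┃                  
................═........ ┃ase.css ┃                  
......................... ┃r.py    ┃                  
................═........ ┃.css    ┃                  
........@.......═........ ┃fig.json┃                  
..........♣.....═........ ┃/       ┃                  
...........♣....═........ ┃ter.txt ┃                  
..........♣.♣...═........ ┃s/      ┃                  


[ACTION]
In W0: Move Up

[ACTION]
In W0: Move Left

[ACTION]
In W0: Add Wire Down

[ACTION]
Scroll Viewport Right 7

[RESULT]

                                                      
                                                      
                                                      
━━━━━┓                                                
     ┃                                                
─────┨                                                
 6 7 ┃                                                
  C  ┃                                                
     ┃                                                
     ┃                                                
━━━━━━━━━━━━━━━━━━━┓━━━━━━━━┓                         
                   ┃e       ┃                         
───────────────────┨────────┨                         
.........═........ ┃        ┃                         
.........═........ ┃ase.css ┃                         
.................. ┃r.py    ┃                         
.........═........ ┃.css    ┃                         
.@.......═........ ┃fig.json┃                         
...♣.....═........ ┃/       ┃                         
....♣....═........ ┃ter.txt ┃                         
...♣.♣...═........ ┃s/      ┃                         


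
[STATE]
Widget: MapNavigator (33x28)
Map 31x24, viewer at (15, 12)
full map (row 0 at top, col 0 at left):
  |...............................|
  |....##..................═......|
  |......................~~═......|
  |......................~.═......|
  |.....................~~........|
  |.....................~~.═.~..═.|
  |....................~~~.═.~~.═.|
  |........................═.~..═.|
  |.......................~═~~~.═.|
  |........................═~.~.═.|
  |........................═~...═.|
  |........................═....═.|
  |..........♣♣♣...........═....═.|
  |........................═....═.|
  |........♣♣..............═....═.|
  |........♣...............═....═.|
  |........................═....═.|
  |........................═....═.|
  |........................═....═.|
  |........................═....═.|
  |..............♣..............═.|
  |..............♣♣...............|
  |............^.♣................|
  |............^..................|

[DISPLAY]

                                 
                                 
 ............................... 
 ....##..................═...... 
 ......................~~═...... 
 ......................~.═...... 
 .....................~~........ 
 .....................~~.═.~..═. 
 ....................~~~.═.~~.═. 
 ........................═.~..═. 
 .......................~═~~~.═. 
 ........................═~.~.═. 
 ........................═~...═. 
 ........................═....═. 
 ..........♣♣♣..@........═....═. 
 ........................═....═. 
 ........♣♣..............═....═. 
 ........♣...............═....═. 
 ........................═....═. 
 ........................═....═. 
 ........................═....═. 
 ........................═....═. 
 ..............♣..............═. 
 ..............♣♣............... 
 ............^.♣................ 
 ............^.................. 
                                 
                                 


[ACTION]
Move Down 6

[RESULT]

 .....................~~........ 
 .....................~~.═.~..═. 
 ....................~~~.═.~~.═. 
 ........................═.~..═. 
 .......................~═~~~.═. 
 ........................═~.~.═. 
 ........................═~...═. 
 ........................═....═. 
 ..........♣♣♣...........═....═. 
 ........................═....═. 
 ........♣♣..............═....═. 
 ........♣...............═....═. 
 ........................═....═. 
 ........................═....═. 
 ...............@........═....═. 
 ........................═....═. 
 ..............♣..............═. 
 ..............♣♣............... 
 ............^.♣................ 
 ............^.................. 
                                 
                                 
                                 
                                 
                                 
                                 
                                 
                                 


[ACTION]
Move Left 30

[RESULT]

                .................
                .................
                .................
                .................
                .................
                .................
                .................
                .................
                ..........♣♣♣....
                .................
                ........♣♣.......
                ........♣........
                .................
                .................
                @................
                .................
                ..............♣..
                ..............♣♣.
                ............^.♣..
                ............^....
                                 
                                 
                                 
                                 
                                 
                                 
                                 
                                 


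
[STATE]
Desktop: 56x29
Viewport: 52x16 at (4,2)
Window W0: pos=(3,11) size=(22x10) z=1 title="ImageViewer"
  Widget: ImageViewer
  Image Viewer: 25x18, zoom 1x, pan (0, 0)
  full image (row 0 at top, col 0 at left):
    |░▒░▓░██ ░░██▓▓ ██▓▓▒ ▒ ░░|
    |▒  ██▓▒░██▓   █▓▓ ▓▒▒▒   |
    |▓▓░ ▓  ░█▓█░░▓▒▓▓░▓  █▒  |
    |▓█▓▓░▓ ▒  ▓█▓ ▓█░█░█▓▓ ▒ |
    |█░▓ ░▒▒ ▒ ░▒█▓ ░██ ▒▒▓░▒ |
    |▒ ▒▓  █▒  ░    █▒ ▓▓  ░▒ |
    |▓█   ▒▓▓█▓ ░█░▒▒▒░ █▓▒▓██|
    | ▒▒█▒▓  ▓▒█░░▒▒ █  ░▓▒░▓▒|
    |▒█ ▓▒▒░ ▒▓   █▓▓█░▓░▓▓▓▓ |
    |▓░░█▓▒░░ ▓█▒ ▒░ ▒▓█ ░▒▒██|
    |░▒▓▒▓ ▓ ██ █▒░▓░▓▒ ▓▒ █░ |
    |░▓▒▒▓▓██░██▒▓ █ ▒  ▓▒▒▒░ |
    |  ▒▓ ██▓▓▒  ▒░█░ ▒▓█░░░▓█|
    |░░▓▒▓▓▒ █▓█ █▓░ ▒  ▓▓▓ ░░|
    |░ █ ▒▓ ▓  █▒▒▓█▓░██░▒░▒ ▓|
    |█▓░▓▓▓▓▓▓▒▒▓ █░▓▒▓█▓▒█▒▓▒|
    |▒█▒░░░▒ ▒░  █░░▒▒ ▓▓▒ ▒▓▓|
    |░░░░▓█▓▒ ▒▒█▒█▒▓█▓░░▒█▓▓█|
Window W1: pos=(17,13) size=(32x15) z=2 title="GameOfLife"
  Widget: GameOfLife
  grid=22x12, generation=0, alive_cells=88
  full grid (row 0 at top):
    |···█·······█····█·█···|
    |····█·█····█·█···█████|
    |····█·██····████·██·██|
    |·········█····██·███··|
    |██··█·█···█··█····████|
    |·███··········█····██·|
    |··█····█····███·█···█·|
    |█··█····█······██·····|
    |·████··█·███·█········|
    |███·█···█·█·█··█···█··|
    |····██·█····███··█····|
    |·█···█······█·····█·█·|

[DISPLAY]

                                                    
                                                    
                                                    
                                                    
                                                    
                                                    
                                                    
                                                    
                                                    
━━━━━━━━━━━━━━━━━━━━┓                               
 ImageViewer        ┃                               
─────────────┏━━━━━━━━━━━━━━━━━━━━━━━━━━━━━━┓       
░▒░▓░██ ░░██▓┃ GameOfLife                   ┃       
▒  ██▓▒░██▓  ┠──────────────────────────────┨       
▓▓░ ▓  ░█▓█░░┃Gen: 0                        ┃       
▓█▓▓░▓ ▒  ▓█▓┃····█·█····█·█···█████        ┃       


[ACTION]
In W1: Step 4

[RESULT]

                                                    
                                                    
                                                    
                                                    
                                                    
                                                    
                                                    
                                                    
                                                    
━━━━━━━━━━━━━━━━━━━━┓                               
 ImageViewer        ┃                               
─────────────┏━━━━━━━━━━━━━━━━━━━━━━━━━━━━━━┓       
░▒░▓░██ ░░██▓┃ GameOfLife                   ┃       
▒  ██▓▒░██▓  ┠──────────────────────────────┨       
▓▓░ ▓  ░█▓█░░┃Gen: 4                        ┃       
▓█▓▓░▓ ▒  ▓█▓┃·····███···█·████·····        ┃       


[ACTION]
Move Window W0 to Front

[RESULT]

                                                    
                                                    
                                                    
                                                    
                                                    
                                                    
                                                    
                                                    
                                                    
━━━━━━━━━━━━━━━━━━━━┓                               
 ImageViewer        ┃                               
────────────────────┨━━━━━━━━━━━━━━━━━━━━━━━┓       
░▒░▓░██ ░░██▓▓ ██▓▓▒┃Life                   ┃       
▒  ██▓▒░██▓   █▓▓ ▓▒┃───────────────────────┨       
▓▓░ ▓  ░█▓█░░▓▒▓▓░▓ ┃                       ┃       
▓█▓▓░▓ ▒  ▓█▓ ▓█░█░█┃█···█·████·····        ┃       


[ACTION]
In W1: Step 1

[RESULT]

                                                    
                                                    
                                                    
                                                    
                                                    
                                                    
                                                    
                                                    
                                                    
━━━━━━━━━━━━━━━━━━━━┓                               
 ImageViewer        ┃                               
────────────────────┨━━━━━━━━━━━━━━━━━━━━━━━┓       
░▒░▓░██ ░░██▓▓ ██▓▓▒┃Life                   ┃       
▒  ██▓▒░██▓   █▓▓ ▓▒┃───────────────────────┨       
▓▓░ ▓  ░█▓█░░▓▒▓▓░▓ ┃                       ┃       
▓█▓▓░▓ ▒  ▓█▓ ▓█░█░█┃·█·······█·····        ┃       
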